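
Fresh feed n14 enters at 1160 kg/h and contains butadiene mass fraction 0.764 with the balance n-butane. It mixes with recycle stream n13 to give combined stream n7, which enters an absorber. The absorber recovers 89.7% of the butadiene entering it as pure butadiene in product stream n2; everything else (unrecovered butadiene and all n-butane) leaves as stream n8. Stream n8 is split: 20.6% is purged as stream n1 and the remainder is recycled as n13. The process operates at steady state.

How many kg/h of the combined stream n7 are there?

2294 kg/h

n-butane enters only via n14 and leaves only via the purge: 1160×0.236 = 0.206×(n-butane in n8), and the absorber passes all n-butane, so n-butane in n7 = n-butane in n8 = 1328.9 kg/h.
butadiene in n7: m_A = 1160×0.764 + (1−0.206)·(1−0.897)·m_A, so m_A = 886.24/0.9182 = 965.17 kg/h.
n7 = 965.17 + 1328.9 = 2294.1 kg/h.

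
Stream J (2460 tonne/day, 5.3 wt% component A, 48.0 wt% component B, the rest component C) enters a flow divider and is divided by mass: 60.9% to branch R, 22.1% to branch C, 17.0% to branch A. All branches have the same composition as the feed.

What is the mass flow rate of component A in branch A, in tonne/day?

22.16 tonne/day

Branch A total = 0.170×2460 = 418.2 tonne/day.
component A in A = 0.053×418.2 = 22.165 tonne/day.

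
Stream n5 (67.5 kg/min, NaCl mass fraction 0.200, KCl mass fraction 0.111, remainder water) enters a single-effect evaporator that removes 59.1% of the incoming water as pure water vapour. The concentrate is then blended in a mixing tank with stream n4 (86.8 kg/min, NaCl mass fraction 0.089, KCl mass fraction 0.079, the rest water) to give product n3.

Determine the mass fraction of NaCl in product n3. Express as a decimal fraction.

Vapour removed = 0.591×0.689×67.5 = 27.486 kg/min; concentrate = 40.014 kg/min.
NaCl reaching the mixer = 13.5 (from concentrate) + 86.8×0.089 = 21.225 kg/min.
Product flow = 40.014 + 86.8 = 126.81 kg/min; NaCl fraction = 0.167.

0.167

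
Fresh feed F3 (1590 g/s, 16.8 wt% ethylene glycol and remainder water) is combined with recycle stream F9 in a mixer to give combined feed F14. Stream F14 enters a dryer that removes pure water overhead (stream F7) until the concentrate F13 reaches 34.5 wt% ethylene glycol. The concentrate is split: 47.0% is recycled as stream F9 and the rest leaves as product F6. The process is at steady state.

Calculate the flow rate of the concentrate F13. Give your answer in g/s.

1461 g/s

Overall ethylene glycol balance (none leaves overhead): ethylene glycol in fresh feed = ethylene glycol in product, i.e. 1590×0.168 = (1−0.470)·F13·0.345.
F13 = 267.12/(0.345×0.530) = 1460.9 g/s.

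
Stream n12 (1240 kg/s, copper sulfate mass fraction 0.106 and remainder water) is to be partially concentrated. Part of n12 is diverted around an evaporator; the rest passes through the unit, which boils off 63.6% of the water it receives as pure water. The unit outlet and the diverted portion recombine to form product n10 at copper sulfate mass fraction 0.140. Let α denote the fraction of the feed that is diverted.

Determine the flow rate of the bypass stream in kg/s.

All 1240×0.106 = 131.44 kg/s of copper sulfate reaches n10, so n10 = 131.44/0.140 = 938.86 kg/s and vapour = 301.14 kg/s.
The evaporator receives (1−α)·1240 of feed at 0.894 water and removes 0.636 of that water:
0.636×0.894×(1−α)×1240 = 301.14
(1−α) = 301.14/705.04 = 0.4271;  α = 0.5729.
Bypass flow = 0.5729×1240 = 710.36 kg/s.

710.4 kg/s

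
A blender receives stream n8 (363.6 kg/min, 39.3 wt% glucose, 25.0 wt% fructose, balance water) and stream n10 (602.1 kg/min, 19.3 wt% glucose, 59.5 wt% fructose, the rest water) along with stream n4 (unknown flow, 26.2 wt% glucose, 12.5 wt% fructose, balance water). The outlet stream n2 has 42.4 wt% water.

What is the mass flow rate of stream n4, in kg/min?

804.3 kg/min

Let n4 be the unknown flow. Total out = 965.7 + n4.
water balance: 257.45 + 0.613·n4 = 0.424·(965.7 + n4)
(0.613 − 0.424)·n4 = 0.424×965.7 − 257.45 = 152.01
n4 = 152.01 / 0.189 = 804.27 kg/min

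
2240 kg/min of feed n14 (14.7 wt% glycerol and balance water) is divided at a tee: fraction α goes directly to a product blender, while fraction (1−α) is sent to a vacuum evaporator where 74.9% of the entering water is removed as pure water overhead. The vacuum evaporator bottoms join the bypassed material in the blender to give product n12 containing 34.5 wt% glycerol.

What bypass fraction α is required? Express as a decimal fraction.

All 2240×0.147 = 329.28 kg/min of glycerol reaches n12, so n12 = 329.28/0.345 = 954.43 kg/min and vapour = 1285.6 kg/min.
The evaporator receives (1−α)·2240 of feed at 0.853 water and removes 0.749 of that water:
0.749×0.853×(1−α)×2240 = 1285.6
(1−α) = 1285.6/1431.1 = 0.8983;  α = 0.1017.

0.102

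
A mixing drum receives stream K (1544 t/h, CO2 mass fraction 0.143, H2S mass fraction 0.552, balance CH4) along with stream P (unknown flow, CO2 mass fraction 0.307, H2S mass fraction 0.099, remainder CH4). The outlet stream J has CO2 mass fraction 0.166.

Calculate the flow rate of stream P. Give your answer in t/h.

251.9 t/h

Let P be the unknown flow. Total out = 1544 + P.
CO2 balance: 220.79 + 0.307·P = 0.166·(1544 + P)
(0.307 − 0.166)·P = 0.166×1544 − 220.79 = 35.512
P = 35.512 / 0.141 = 251.86 t/h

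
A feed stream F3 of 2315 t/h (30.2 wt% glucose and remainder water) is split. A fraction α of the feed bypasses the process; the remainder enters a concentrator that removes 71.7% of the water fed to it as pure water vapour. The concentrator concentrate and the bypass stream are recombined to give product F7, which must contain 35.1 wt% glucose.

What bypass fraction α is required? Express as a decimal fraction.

All 2315×0.302 = 699.13 t/h of glucose reaches F7, so F7 = 699.13/0.351 = 1991.8 t/h and vapour = 323.18 t/h.
The evaporator receives (1−α)·2315 of feed at 0.698 water and removes 0.717 of that water:
0.717×0.698×(1−α)×2315 = 323.18
(1−α) = 323.18/1158.6 = 0.2789;  α = 0.7211.

0.721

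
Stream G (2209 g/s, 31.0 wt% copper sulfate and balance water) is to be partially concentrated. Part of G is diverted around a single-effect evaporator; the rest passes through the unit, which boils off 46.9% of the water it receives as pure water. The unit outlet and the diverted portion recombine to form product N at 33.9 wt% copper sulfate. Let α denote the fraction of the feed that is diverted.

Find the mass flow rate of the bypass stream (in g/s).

1625 g/s

All 2209×0.310 = 684.79 g/s of copper sulfate reaches N, so N = 684.79/0.339 = 2020 g/s and vapour = 188.97 g/s.
The evaporator receives (1−α)·2209 of feed at 0.690 water and removes 0.469 of that water:
0.469×0.690×(1−α)×2209 = 188.97
(1−α) = 188.97/714.85 = 0.2643;  α = 0.7357.
Bypass flow = 0.7357×2209 = 1625.1 g/s.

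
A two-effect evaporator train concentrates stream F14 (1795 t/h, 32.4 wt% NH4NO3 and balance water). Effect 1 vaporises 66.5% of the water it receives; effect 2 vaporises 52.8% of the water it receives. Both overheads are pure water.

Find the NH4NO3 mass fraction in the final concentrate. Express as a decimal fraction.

0.752

water in feed = 1795×0.676 = 1213.4 t/h.
After stage 1: water left = (1−0.665)×1213.4 = 406.5; stream total = 988.08 t/h.
After stage 2: water left = (1−0.528)×406.5 = 191.87; final concentrate = 773.45 t/h.
NH4NO3 fraction = 581.58/773.45 = 0.752.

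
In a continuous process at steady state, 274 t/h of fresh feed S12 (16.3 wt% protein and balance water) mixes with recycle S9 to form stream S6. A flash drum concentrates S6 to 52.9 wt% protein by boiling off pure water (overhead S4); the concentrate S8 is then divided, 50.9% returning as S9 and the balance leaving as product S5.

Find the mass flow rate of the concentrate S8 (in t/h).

Overall protein balance (none leaves overhead): protein in fresh feed = protein in product, i.e. 274×0.163 = (1−0.509)·S8·0.529.
S8 = 44.662/(0.529×0.491) = 171.95 t/h.

171.9 t/h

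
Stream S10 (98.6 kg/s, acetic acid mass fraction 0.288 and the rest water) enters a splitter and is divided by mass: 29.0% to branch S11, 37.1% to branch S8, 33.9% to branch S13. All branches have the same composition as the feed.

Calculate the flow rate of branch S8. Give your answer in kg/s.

Branch S8 flow = 0.371×98.6 = 36.581 kg/s.

36.58 kg/s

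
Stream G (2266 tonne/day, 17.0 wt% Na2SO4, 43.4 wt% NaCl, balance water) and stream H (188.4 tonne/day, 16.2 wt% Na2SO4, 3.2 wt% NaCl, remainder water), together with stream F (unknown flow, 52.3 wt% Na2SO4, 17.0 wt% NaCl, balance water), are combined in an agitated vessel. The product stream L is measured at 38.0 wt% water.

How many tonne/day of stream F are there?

1596 tonne/day

Let F be the unknown flow. Total out = 2454.4 + F.
water balance: 1049.2 + 0.307·F = 0.380·(2454.4 + F)
(0.307 − 0.380)·F = 0.380×2454.4 − 1049.2 = -116.51
F = -116.51 / -0.073 = 1596.1 tonne/day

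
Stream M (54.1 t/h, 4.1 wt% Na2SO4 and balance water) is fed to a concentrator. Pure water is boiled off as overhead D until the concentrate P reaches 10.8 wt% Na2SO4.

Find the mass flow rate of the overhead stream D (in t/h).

33.56 t/h

Na2SO4 is conserved: 54.1×0.041 = 2.2181 t/h all reports to the concentrate.
Concentrate = 2.2181/(target fraction) = 20.538 t/h.
Overhead = 54.1 − 20.538 = 33.562 t/h.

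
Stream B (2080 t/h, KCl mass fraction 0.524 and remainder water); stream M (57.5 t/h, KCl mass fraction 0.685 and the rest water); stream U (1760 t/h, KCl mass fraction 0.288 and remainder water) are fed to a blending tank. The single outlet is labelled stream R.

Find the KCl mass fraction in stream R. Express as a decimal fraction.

0.420

Total flow out = 2080 + 57.5 + 1760 = 3897.5 t/h.
KCl in = 2080×0.524 + 57.5×0.685 + 1760×0.288 = 1636.2 t/h.
KCl mass fraction in R = 1636.2/3897.5 = 0.420.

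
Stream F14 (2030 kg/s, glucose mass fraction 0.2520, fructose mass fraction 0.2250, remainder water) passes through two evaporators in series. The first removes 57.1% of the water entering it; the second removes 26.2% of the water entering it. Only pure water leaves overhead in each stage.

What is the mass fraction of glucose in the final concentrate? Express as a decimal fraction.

0.3922

water in feed = 2030×0.523 = 1061.7 kg/s.
After stage 1: water left = (1−0.571)×1061.7 = 455.47; stream total = 1423.8 kg/s.
After stage 2: water left = (1−0.262)×455.47 = 336.13; final concentrate = 1304.4 kg/s.
glucose fraction = 511.56/1304.4 = 0.3922.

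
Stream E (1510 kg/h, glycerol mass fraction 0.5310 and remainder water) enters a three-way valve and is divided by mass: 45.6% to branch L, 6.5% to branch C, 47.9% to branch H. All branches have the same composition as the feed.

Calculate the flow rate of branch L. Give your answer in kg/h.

688.6 kg/h

Branch L flow = 0.456×1510 = 688.56 kg/h.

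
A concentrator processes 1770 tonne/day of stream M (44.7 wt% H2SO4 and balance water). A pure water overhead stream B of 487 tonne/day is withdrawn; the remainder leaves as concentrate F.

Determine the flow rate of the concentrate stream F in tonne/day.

Concentrate = 1770 − 487 = 1283 tonne/day.

1283 tonne/day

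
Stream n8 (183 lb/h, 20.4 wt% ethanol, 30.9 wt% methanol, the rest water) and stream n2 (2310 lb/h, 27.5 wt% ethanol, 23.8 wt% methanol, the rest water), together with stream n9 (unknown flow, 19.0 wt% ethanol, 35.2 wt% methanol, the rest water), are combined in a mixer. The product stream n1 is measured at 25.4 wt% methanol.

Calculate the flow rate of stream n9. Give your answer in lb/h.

Let n9 be the unknown flow. Total out = 2493 + n9.
methanol balance: 606.33 + 0.352·n9 = 0.254·(2493 + n9)
(0.352 − 0.254)·n9 = 0.254×2493 − 606.33 = 26.895
n9 = 26.895 / 0.098 = 274.44 lb/h

274.4 lb/h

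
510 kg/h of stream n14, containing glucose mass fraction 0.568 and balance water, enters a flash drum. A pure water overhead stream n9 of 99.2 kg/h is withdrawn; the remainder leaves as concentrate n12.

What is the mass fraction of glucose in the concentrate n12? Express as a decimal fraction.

0.705

glucose is not removed: 510×0.568 = 289.68 kg/h of glucose enters n12.
Concentrate = 510 − 99.2 = 410.8 kg/h.
Mass fraction = 289.68/410.8 = 0.705.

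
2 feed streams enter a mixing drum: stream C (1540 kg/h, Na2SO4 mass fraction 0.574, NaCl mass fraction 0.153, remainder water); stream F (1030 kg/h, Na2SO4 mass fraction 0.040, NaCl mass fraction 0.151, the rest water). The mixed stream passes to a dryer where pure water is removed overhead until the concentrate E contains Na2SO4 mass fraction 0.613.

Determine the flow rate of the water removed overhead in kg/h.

Na2SO4 entering = 1540×0.574 + 1030×0.040 = 925.16 kg/h.
All Na2SO4 reports to E, so E = 925.16/0.613 = 1509.2 kg/h.
Total feed = 2570 kg/h; overhead = 2570 − 1509.2 = 1060.8 kg/h.

1061 kg/h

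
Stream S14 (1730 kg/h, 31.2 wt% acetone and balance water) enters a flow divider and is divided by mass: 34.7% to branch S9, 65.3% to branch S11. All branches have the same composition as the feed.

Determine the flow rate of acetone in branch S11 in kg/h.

352.5 kg/h

Branch S11 total = 0.653×1730 = 1129.7 kg/h.
acetone in S11 = 0.312×1129.7 = 352.46 kg/h.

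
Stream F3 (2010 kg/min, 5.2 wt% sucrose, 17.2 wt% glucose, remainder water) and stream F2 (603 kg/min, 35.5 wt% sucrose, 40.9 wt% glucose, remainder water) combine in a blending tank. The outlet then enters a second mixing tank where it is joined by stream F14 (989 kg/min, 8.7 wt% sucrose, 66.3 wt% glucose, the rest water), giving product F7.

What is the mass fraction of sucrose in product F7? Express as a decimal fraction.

0.112

Overall, product flow = 3602 kg/min.
sucrose in = 2010×0.052 + 603×0.355 + 989×0.087 = 404.63 kg/min.
sucrose fraction in F7 = 0.112.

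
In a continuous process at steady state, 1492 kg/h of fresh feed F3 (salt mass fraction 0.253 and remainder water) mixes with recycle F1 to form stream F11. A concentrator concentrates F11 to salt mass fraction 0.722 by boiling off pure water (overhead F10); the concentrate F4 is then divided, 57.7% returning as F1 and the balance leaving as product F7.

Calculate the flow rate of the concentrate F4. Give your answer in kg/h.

1236 kg/h

Overall salt balance (none leaves overhead): salt in fresh feed = salt in product, i.e. 1492×0.253 = (1−0.577)·F4·0.722.
F4 = 377.48/(0.722×0.423) = 1236 kg/h.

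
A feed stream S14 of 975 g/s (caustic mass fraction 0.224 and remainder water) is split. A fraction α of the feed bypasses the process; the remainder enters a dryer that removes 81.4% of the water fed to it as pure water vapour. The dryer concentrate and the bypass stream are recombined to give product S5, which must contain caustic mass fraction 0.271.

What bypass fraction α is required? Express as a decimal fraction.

0.725

All 975×0.224 = 218.4 g/s of caustic reaches S5, so S5 = 218.4/0.271 = 805.9 g/s and vapour = 169.1 g/s.
The evaporator receives (1−α)·975 of feed at 0.776 water and removes 0.814 of that water:
0.814×0.776×(1−α)×975 = 169.1
(1−α) = 169.1/615.87 = 0.2746;  α = 0.7254.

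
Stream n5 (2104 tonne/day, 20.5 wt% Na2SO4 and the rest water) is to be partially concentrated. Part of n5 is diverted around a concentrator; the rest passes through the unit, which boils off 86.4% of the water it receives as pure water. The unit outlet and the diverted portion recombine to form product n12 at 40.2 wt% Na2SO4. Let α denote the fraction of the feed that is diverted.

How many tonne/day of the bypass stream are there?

602.9 tonne/day

All 2104×0.205 = 431.32 tonne/day of Na2SO4 reaches n12, so n12 = 431.32/0.402 = 1072.9 tonne/day and vapour = 1031.1 tonne/day.
The evaporator receives (1−α)·2104 of feed at 0.795 water and removes 0.864 of that water:
0.864×0.795×(1−α)×2104 = 1031.1
(1−α) = 1031.1/1445.2 = 0.7134;  α = 0.2866.
Bypass flow = 0.2866×2104 = 602.92 tonne/day.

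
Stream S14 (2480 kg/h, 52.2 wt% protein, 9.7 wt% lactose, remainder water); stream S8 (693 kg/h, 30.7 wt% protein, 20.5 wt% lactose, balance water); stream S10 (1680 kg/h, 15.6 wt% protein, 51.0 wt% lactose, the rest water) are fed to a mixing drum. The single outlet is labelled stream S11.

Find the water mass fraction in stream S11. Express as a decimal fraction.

0.380

Total flow out = 2480 + 693 + 1680 = 4853 kg/h.
water in = 2480×0.381 + 693×0.488 + 1680×0.334 = 1844.2 kg/h.
water mass fraction in S11 = 1844.2/4853 = 0.380.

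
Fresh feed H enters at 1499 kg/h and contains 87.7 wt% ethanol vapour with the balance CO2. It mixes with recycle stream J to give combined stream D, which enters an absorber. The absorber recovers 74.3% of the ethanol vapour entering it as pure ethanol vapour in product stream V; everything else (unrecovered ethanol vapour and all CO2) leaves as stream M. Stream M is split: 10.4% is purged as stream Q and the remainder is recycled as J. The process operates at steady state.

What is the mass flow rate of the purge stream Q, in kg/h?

230 kg/h

CO2 enters only via H and leaves only via the purge: 1499×0.123 = 0.104×(CO2 in M), and the absorber passes all CO2, so CO2 in D = CO2 in M = 1772.9 kg/h.
ethanol vapour in D: m_A = 1499×0.877 + (1−0.104)·(1−0.743)·m_A, so m_A = 1314.6/0.7697 = 1707.9 kg/h.
M = (1−0.743)×1707.9 + 1772.9 = 2211.8 kg/h.
Purge Q = 0.104×2211.8 = 230.03 kg/h.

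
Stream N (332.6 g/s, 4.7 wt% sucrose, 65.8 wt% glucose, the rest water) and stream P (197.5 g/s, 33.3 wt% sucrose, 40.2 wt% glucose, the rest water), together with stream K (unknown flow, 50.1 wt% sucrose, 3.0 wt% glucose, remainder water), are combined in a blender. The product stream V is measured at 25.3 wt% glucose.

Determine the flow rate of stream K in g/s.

Let K be the unknown flow. Total out = 530.1 + K.
glucose balance: 298.25 + 0.030·K = 0.253·(530.1 + K)
(0.030 − 0.253)·K = 0.253×530.1 − 298.25 = -164.13
K = -164.13 / -0.223 = 736.01 g/s

736 g/s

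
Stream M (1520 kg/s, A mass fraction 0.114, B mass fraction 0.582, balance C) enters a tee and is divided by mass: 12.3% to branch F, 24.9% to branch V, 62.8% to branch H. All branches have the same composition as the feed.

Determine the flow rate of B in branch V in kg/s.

220.3 kg/s

Branch V total = 0.249×1520 = 378.48 kg/s.
B in V = 0.582×378.48 = 220.28 kg/s.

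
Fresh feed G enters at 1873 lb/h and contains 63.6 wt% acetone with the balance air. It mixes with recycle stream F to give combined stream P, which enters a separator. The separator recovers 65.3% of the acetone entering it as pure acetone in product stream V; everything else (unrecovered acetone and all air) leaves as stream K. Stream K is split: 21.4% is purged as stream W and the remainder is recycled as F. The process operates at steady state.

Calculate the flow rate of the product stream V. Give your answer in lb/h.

1070 lb/h

acetone in P: m_A = 1873×0.636 + (1−0.214)·(1−0.653)·m_A, so m_A = 1191.2/0.7273 = 1638 lb/h.
Product V = 0.653×1638 = 1069.6 lb/h.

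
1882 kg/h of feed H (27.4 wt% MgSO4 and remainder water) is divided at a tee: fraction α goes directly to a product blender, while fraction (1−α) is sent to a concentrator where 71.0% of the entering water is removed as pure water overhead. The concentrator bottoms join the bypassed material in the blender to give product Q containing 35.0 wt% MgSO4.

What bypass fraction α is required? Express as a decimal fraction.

0.579

All 1882×0.274 = 515.67 kg/h of MgSO4 reaches Q, so Q = 515.67/0.350 = 1473.3 kg/h and vapour = 408.66 kg/h.
The evaporator receives (1−α)·1882 of feed at 0.726 water and removes 0.710 of that water:
0.710×0.726×(1−α)×1882 = 408.66
(1−α) = 408.66/970.1 = 0.4213;  α = 0.5787.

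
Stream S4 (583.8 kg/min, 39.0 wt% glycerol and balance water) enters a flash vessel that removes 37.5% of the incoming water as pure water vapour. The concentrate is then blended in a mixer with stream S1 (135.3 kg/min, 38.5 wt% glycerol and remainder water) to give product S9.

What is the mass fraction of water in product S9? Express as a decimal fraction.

Vapour removed = 0.375×0.610×583.8 = 133.54 kg/min; concentrate = 450.26 kg/min.
water reaching the mixer = 222.57 (from concentrate) + 135.3×0.615 = 305.78 kg/min.
Product flow = 450.26 + 135.3 = 585.56 kg/min; water fraction = 0.522.

0.522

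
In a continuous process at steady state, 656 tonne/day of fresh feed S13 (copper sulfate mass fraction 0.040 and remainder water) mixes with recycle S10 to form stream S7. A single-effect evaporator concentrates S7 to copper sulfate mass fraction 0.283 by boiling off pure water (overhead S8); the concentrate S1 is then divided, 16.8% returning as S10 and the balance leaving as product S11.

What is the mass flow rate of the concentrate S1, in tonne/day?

111.4 tonne/day

Overall copper sulfate balance (none leaves overhead): copper sulfate in fresh feed = copper sulfate in product, i.e. 656×0.040 = (1−0.168)·S1·0.283.
S1 = 26.24/(0.283×0.832) = 111.44 tonne/day.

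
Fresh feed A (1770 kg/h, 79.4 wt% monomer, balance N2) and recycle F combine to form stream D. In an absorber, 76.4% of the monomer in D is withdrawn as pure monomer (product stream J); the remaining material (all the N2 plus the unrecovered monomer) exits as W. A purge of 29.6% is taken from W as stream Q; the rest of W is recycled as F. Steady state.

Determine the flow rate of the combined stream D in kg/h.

2917 kg/h

N2 enters only via A and leaves only via the purge: 1770×0.206 = 0.296×(N2 in W), and the absorber passes all N2, so N2 in D = N2 in W = 1231.8 kg/h.
monomer in D: m_A = 1770×0.794 + (1−0.296)·(1−0.764)·m_A, so m_A = 1405.4/0.8339 = 1685.4 kg/h.
D = 1685.4 + 1231.8 = 2917.2 kg/h.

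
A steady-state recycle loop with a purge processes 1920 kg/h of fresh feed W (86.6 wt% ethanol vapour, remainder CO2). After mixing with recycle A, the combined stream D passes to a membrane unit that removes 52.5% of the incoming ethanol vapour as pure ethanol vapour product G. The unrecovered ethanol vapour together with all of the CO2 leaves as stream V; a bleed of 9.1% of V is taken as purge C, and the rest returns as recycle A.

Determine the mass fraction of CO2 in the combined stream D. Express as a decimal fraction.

0.491

CO2 enters only via W and leaves only via the purge: 1920×0.134 = 0.091×(CO2 in V), and the membrane unit passes all CO2, so CO2 in D = CO2 in V = 2827.3 kg/h.
ethanol vapour in D: m_A = 1920×0.866 + (1−0.091)·(1−0.525)·m_A, so m_A = 1662.7/0.5682 = 2926.2 kg/h.
D = 2926.2 + 2827.3 = 5753.4 kg/h.
CO2 fraction in D = 2827.3/5753.4 = 0.491.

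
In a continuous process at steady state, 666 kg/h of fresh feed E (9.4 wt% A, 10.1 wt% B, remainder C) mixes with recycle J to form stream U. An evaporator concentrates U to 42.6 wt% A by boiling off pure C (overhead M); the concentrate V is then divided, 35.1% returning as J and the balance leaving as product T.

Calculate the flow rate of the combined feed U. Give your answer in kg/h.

745.5 kg/h

Overall A balance (none leaves overhead): A in fresh feed = A in product, i.e. 666×0.094 = (1−0.351)·V·0.426.
V = 62.604/(0.426×0.649) = 226.44 kg/h.
Recycle J = 0.351×226.44 = 79.479 kg/h.
Combined feed U = 666 + 79.479 = 745.48 kg/h.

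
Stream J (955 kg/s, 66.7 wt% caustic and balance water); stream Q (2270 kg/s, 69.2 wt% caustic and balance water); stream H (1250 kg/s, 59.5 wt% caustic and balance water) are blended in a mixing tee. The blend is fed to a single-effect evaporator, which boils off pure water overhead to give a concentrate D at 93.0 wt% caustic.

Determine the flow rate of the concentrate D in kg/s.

caustic entering = 955×0.667 + 2270×0.692 + 1250×0.595 = 2951.6 kg/s.
All caustic reports to D, so D = 2951.6/0.930 = 3173.7 kg/s.

3174 kg/s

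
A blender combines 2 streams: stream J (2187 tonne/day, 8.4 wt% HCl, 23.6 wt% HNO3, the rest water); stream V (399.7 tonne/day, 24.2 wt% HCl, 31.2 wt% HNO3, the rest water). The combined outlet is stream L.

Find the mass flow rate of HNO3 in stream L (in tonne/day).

640.8 tonne/day

HNO3 out = HNO3 in = 2187×0.236 + 399.7×0.312 = 640.84 tonne/day.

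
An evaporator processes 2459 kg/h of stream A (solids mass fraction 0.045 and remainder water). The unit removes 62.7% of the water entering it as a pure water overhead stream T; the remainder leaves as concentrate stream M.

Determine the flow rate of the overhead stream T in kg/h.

water entering = 2459×0.955 = 2348.3 kg/h; overhead removed = 0.627×2348.3 = 1472.4 kg/h.

1472 kg/h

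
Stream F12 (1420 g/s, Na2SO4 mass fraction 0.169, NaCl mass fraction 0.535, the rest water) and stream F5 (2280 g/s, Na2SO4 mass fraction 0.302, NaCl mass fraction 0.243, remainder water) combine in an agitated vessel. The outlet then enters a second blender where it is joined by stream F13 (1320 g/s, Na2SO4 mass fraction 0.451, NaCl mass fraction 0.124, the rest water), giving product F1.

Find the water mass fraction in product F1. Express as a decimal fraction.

Overall, product flow = 5020 g/s.
water in = 1420×0.296 + 2280×0.455 + 1320×0.425 = 2018.7 g/s.
water fraction in F1 = 0.402.

0.402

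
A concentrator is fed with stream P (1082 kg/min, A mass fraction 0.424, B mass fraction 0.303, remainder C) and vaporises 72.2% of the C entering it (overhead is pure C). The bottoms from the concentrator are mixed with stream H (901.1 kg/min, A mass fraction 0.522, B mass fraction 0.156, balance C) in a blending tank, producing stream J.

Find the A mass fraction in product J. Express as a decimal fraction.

0.525

Vapour removed = 0.722×0.273×1082 = 213.27 kg/min; concentrate = 868.73 kg/min.
A reaching the mixer = 458.77 (from concentrate) + 901.1×0.522 = 929.14 kg/min.
Product flow = 868.73 + 901.1 = 1769.8 kg/min; A fraction = 0.525.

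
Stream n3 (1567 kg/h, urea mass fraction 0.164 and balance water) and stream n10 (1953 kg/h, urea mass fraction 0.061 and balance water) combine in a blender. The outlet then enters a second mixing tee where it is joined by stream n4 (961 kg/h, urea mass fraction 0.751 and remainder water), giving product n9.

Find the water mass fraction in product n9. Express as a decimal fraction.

0.755

Overall, product flow = 4481 kg/h.
water in = 1567×0.836 + 1953×0.939 + 961×0.249 = 3383.2 kg/h.
water fraction in n9 = 0.755.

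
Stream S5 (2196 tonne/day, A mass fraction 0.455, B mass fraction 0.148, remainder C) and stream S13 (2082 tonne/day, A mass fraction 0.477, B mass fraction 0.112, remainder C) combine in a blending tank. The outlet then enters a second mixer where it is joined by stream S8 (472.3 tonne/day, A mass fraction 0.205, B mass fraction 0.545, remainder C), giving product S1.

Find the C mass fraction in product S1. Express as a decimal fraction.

Overall, product flow = 4750.3 tonne/day.
C in = 2196×0.397 + 2082×0.411 + 472.3×0.250 = 1845.6 tonne/day.
C fraction in S1 = 0.389.

0.389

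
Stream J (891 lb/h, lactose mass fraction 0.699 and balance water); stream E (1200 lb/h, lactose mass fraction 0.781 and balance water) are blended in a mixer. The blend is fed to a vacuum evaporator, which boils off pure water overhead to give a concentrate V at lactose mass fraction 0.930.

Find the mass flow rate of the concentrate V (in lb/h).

lactose entering = 891×0.699 + 1200×0.781 = 1560 lb/h.
All lactose reports to V, so V = 1560/0.930 = 1677.4 lb/h.

1677 lb/h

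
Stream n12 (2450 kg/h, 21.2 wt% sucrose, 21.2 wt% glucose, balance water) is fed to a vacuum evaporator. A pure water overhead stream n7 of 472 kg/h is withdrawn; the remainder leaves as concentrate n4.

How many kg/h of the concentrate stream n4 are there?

Concentrate = 2450 − 472 = 1978 kg/h.

1978 kg/h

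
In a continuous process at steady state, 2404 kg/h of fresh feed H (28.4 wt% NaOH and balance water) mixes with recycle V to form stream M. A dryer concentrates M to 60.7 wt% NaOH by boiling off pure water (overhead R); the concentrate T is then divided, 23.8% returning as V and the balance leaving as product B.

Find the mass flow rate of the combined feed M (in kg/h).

2755 kg/h

Overall NaOH balance (none leaves overhead): NaOH in fresh feed = NaOH in product, i.e. 2404×0.284 = (1−0.238)·T·0.607.
T = 682.74/(0.607×0.762) = 1476.1 kg/h.
Recycle V = 0.238×1476.1 = 351.31 kg/h.
Combined feed M = 2404 + 351.31 = 2755.3 kg/h.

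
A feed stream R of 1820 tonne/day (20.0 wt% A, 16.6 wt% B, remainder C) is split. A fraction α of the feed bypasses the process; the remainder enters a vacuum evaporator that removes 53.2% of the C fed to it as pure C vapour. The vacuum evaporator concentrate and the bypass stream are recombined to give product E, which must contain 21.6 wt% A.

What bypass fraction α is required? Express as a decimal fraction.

All 1820×0.200 = 364 tonne/day of A reaches E, so E = 364/0.216 = 1685.2 tonne/day and vapour = 134.81 tonne/day.
The evaporator receives (1−α)·1820 of feed at 0.634 C and removes 0.532 of that C:
0.532×0.634×(1−α)×1820 = 134.81
(1−α) = 134.81/613.86 = 0.2196;  α = 0.7804.

0.780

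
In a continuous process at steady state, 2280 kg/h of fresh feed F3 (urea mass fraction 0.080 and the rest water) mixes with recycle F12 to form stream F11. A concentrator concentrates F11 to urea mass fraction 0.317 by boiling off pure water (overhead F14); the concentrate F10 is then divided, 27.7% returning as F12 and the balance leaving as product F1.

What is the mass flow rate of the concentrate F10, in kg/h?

Overall urea balance (none leaves overhead): urea in fresh feed = urea in product, i.e. 2280×0.080 = (1−0.277)·F10·0.317.
F10 = 182.4/(0.317×0.723) = 795.84 kg/h.

795.8 kg/h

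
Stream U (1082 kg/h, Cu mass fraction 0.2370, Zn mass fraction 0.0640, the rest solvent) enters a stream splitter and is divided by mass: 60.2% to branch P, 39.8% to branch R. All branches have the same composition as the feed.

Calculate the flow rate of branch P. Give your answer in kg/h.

651.4 kg/h

Branch P flow = 0.602×1082 = 651.36 kg/h.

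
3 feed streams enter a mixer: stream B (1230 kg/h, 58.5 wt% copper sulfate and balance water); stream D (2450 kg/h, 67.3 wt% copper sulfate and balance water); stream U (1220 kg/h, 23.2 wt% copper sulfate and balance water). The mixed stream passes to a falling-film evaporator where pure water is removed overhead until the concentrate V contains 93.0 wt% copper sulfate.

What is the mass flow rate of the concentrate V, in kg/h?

2851 kg/h

copper sulfate entering = 1230×0.585 + 2450×0.673 + 1220×0.232 = 2651.4 kg/h.
All copper sulfate reports to V, so V = 2651.4/0.930 = 2851 kg/h.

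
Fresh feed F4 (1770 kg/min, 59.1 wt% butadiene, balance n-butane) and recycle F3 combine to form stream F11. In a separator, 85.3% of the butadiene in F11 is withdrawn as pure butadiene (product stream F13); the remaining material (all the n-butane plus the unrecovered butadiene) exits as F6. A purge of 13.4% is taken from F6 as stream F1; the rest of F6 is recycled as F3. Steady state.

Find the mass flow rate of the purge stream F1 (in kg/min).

747.5 kg/min

n-butane enters only via F4 and leaves only via the purge: 1770×0.409 = 0.134×(n-butane in F6), and the separator passes all n-butane, so n-butane in F11 = n-butane in F6 = 5402.5 kg/min.
butadiene in F11: m_A = 1770×0.591 + (1−0.134)·(1−0.853)·m_A, so m_A = 1046.1/0.8727 = 1198.7 kg/min.
F6 = (1−0.853)×1198.7 + 5402.5 = 5578.7 kg/min.
Purge F1 = 0.134×5578.7 = 747.54 kg/min.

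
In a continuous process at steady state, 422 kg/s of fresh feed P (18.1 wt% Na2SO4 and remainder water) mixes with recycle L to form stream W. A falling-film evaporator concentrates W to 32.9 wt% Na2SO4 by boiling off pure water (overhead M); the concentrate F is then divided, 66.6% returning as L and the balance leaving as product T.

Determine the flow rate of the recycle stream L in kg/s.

462.9 kg/s

Overall Na2SO4 balance (none leaves overhead): Na2SO4 in fresh feed = Na2SO4 in product, i.e. 422×0.181 = (1−0.666)·F·0.329.
F = 76.382/(0.329×0.334) = 695.1 kg/s.
Recycle L = 0.666×695.1 = 462.94 kg/s.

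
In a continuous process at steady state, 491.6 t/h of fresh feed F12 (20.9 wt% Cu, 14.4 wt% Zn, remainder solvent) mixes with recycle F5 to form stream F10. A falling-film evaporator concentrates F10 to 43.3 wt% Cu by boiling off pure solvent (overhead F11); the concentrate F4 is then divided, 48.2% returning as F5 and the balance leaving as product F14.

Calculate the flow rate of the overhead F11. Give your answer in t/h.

254.3 t/h

Overall Cu balance (none leaves overhead): Cu in fresh feed = Cu in product, i.e. 491.6×0.209 = (1−0.482)·F4·0.433.
F4 = 102.74/(0.433×0.518) = 458.08 t/h.
Recycle F5 = 0.482×458.08 = 220.79 t/h.
Combined feed F10 = 491.6 + 220.79 = 712.39 t/h.
Overhead F11 = F10 − F4 = 712.39 − 458.08 = 254.32 t/h.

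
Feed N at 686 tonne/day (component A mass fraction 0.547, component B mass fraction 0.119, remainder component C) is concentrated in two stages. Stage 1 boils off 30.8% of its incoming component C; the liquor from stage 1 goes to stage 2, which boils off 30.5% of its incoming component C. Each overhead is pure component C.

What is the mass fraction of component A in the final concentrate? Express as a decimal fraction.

component C in feed = 686×0.334 = 229.12 tonne/day.
After stage 1: component C left = (1−0.308)×229.12 = 158.55; stream total = 615.43 tonne/day.
After stage 2: component C left = (1−0.305)×158.55 = 110.19; final concentrate = 567.07 tonne/day.
component A fraction = 375.24/567.07 = 0.662.

0.662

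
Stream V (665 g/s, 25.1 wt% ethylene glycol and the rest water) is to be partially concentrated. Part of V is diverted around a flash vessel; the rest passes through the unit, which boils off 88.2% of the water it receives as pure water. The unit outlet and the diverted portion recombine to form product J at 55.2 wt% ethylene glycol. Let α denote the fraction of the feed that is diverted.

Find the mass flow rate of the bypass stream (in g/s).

All 665×0.251 = 166.91 g/s of ethylene glycol reaches J, so J = 166.91/0.552 = 302.38 g/s and vapour = 362.62 g/s.
The evaporator receives (1−α)·665 of feed at 0.749 water and removes 0.882 of that water:
0.882×0.749×(1−α)×665 = 362.62
(1−α) = 362.62/439.31 = 0.8254;  α = 0.1746.
Bypass flow = 0.1746×665 = 116.09 g/s.

116.1 g/s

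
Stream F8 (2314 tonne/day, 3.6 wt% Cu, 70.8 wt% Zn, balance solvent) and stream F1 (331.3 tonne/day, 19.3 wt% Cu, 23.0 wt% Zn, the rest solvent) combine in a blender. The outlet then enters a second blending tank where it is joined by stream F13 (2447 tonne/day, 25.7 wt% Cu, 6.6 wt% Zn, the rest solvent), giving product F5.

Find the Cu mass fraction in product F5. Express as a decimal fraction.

Overall, product flow = 5092.3 tonne/day.
Cu in = 2314×0.036 + 331.3×0.193 + 2447×0.257 = 776.12 tonne/day.
Cu fraction in F5 = 0.152.

0.152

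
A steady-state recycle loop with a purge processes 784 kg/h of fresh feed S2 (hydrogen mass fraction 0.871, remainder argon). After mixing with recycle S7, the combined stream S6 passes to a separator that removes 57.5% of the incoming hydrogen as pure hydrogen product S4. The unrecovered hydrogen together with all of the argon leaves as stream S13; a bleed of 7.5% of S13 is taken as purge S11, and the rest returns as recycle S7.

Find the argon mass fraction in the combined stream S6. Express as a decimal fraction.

argon enters only via S2 and leaves only via the purge: 784×0.129 = 0.075×(argon in S13), and the separator passes all argon, so argon in S6 = argon in S13 = 1348.5 kg/h.
hydrogen in S6: m_A = 784×0.871 + (1−0.075)·(1−0.575)·m_A, so m_A = 682.86/0.6069 = 1125.2 kg/h.
S6 = 1125.2 + 1348.5 = 2473.7 kg/h.
argon fraction in S6 = 1348.5/2473.7 = 0.545.

0.545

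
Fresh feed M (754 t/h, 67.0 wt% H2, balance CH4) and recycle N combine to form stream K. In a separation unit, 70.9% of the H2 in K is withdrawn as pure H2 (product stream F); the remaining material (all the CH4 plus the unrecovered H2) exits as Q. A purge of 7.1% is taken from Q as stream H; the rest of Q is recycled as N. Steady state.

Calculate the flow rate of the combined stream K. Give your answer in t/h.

CH4 enters only via M and leaves only via the purge: 754×0.330 = 0.071×(CH4 in Q), and the separation unit passes all CH4, so CH4 in K = CH4 in Q = 3504.5 t/h.
H2 in K: m_A = 754×0.670 + (1−0.071)·(1−0.709)·m_A, so m_A = 505.18/0.7297 = 692.35 t/h.
K = 692.35 + 3504.5 = 4196.9 t/h.

4197 t/h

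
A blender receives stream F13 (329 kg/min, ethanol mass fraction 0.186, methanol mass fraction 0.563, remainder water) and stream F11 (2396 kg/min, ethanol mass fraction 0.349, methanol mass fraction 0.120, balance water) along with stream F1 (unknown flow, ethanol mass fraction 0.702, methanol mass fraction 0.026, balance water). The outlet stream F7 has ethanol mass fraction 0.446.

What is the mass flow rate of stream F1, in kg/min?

Let F1 be the unknown flow. Total out = 2725 + F1.
ethanol balance: 897.4 + 0.702·F1 = 0.446·(2725 + F1)
(0.702 − 0.446)·F1 = 0.446×2725 − 897.4 = 317.95
F1 = 317.95 / 0.256 = 1242 kg/min

1242 kg/min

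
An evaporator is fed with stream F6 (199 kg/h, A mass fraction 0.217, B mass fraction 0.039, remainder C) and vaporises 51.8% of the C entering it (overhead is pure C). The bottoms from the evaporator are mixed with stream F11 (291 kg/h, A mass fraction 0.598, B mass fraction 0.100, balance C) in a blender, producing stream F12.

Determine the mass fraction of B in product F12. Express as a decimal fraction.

Vapour removed = 0.518×0.744×199 = 76.693 kg/h; concentrate = 122.31 kg/h.
B reaching the mixer = 7.761 (from concentrate) + 291×0.100 = 36.861 kg/h.
Product flow = 122.31 + 291 = 413.31 kg/h; B fraction = 0.089.

0.089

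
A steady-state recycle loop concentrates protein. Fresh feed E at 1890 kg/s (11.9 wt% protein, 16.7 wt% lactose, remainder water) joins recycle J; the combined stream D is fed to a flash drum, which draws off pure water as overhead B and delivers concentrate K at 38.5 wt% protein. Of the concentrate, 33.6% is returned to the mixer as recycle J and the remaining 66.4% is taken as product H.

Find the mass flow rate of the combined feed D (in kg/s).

2186 kg/s

Overall protein balance (none leaves overhead): protein in fresh feed = protein in product, i.e. 1890×0.119 = (1−0.336)·K·0.385.
K = 224.91/(0.385×0.664) = 879.79 kg/s.
Recycle J = 0.336×879.79 = 295.61 kg/s.
Combined feed D = 1890 + 295.61 = 2185.6 kg/s.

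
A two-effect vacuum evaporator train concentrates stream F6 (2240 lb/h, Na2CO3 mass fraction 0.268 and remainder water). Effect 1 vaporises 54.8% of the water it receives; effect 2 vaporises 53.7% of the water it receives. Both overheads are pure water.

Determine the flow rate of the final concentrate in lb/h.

water in feed = 2240×0.732 = 1639.7 lb/h.
After stage 1: water left = (1−0.548)×1639.7 = 741.14; stream total = 1341.5 lb/h.
After stage 2: water left = (1−0.537)×741.14 = 343.15; final concentrate = 943.47 lb/h.

943.5 lb/h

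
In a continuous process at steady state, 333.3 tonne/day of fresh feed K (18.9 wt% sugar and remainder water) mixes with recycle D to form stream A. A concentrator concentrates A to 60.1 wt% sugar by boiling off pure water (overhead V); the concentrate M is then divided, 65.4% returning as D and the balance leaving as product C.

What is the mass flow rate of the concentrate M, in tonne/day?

302.9 tonne/day

Overall sugar balance (none leaves overhead): sugar in fresh feed = sugar in product, i.e. 333.3×0.189 = (1−0.654)·M·0.601.
M = 62.994/(0.601×0.346) = 302.93 tonne/day.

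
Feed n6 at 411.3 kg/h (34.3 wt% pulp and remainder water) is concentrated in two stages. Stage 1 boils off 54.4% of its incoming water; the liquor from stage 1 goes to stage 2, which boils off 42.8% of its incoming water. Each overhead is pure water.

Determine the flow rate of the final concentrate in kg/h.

211.6 kg/h

water in feed = 411.3×0.657 = 270.22 kg/h.
After stage 1: water left = (1−0.544)×270.22 = 123.22; stream total = 264.3 kg/h.
After stage 2: water left = (1−0.428)×123.22 = 70.483; final concentrate = 211.56 kg/h.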